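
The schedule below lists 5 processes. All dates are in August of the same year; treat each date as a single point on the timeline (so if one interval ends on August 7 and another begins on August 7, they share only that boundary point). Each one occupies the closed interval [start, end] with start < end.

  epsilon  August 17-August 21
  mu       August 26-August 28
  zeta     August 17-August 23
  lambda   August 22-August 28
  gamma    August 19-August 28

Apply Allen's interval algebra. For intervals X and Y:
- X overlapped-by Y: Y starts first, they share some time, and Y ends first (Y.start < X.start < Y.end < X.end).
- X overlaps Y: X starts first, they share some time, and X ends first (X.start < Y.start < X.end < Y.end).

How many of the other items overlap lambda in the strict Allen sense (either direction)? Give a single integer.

Target lambda = [August 22, August 28].
epsilon [August 17, August 21] → before → no.
gamma [August 19, August 28] → finished-by → no.
mu [August 26, August 28] → finishes → no.
zeta [August 17, August 23] → overlaps → counts.
Total: 1.

1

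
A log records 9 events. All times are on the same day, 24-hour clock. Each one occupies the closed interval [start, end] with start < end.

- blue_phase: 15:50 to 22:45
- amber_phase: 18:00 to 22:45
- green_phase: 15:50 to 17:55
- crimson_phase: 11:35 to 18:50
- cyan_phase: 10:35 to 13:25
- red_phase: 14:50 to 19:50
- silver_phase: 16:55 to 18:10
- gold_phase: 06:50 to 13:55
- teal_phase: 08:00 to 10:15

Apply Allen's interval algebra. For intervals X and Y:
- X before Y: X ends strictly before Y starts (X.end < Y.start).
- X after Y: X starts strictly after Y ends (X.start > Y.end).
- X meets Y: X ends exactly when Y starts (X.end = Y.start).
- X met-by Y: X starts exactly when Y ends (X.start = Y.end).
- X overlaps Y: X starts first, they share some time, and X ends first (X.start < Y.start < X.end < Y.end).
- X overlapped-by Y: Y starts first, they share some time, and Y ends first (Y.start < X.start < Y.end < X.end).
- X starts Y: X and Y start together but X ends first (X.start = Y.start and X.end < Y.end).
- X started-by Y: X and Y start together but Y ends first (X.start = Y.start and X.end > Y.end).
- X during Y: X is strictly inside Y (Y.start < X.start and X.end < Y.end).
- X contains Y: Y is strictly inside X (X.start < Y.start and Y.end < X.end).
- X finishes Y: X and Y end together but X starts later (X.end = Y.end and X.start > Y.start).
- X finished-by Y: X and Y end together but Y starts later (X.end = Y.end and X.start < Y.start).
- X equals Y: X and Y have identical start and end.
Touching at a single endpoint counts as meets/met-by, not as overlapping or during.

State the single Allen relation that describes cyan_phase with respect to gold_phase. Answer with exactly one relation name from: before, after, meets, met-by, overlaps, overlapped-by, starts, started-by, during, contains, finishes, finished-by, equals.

cyan_phase = [10:35, 13:25]; gold_phase = [06:50, 13:55].
Compare endpoints: cyan_phase.start > gold_phase.start, cyan_phase.start < gold_phase.end, cyan_phase.end > gold_phase.start, cyan_phase.end < gold_phase.end.
That pattern is 'during'.

during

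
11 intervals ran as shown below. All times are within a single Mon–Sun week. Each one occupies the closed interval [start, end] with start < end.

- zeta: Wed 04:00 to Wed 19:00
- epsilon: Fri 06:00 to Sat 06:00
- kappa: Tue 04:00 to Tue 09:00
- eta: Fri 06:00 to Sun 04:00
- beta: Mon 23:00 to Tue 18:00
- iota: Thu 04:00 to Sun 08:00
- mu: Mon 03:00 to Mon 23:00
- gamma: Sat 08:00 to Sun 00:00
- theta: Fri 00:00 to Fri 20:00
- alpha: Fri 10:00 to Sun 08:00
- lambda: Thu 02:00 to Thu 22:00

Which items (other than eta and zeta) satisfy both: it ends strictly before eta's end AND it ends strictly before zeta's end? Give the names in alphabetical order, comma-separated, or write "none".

Conditions: its end is strictly before eta's end (X.end < Sun 04:00) AND its end is strictly before zeta's end (X.end < Wed 19:00).
alpha: end Sun 08:00 < Sun 04:00? ✗; end Sun 08:00 < Wed 19:00? ✗ → no.
beta: end Tue 18:00 < Sun 04:00? ✓; end Tue 18:00 < Wed 19:00? ✓ → yes.
epsilon: end Sat 06:00 < Sun 04:00? ✓; end Sat 06:00 < Wed 19:00? ✗ → no.
gamma: end Sun 00:00 < Sun 04:00? ✓; end Sun 00:00 < Wed 19:00? ✗ → no.
iota: end Sun 08:00 < Sun 04:00? ✗; end Sun 08:00 < Wed 19:00? ✗ → no.
kappa: end Tue 09:00 < Sun 04:00? ✓; end Tue 09:00 < Wed 19:00? ✓ → yes.
lambda: end Thu 22:00 < Sun 04:00? ✓; end Thu 22:00 < Wed 19:00? ✗ → no.
mu: end Mon 23:00 < Sun 04:00? ✓; end Mon 23:00 < Wed 19:00? ✓ → yes.
theta: end Fri 20:00 < Sun 04:00? ✓; end Fri 20:00 < Wed 19:00? ✗ → no.
Result: beta, kappa, mu.

beta, kappa, mu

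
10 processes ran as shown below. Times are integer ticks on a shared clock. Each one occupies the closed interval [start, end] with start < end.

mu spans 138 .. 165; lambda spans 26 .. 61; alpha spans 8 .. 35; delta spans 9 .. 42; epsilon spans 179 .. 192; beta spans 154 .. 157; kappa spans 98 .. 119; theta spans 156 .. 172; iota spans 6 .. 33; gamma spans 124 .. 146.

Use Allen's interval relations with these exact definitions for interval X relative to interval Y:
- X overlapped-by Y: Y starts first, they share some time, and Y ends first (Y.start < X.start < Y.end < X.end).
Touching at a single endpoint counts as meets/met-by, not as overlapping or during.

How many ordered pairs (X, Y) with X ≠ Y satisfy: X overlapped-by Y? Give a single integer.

9

Checking all 90 ordered pairs for relation 'overlapped-by'; matching pairs in alphabetical order:
(alpha, iota): alpha overlapped-by iota ✓
(delta, alpha): delta overlapped-by alpha ✓
(delta, iota): delta overlapped-by iota ✓
(lambda, alpha): lambda overlapped-by alpha ✓
(lambda, delta): lambda overlapped-by delta ✓
(lambda, iota): lambda overlapped-by iota ✓
(mu, gamma): mu overlapped-by gamma ✓
(theta, beta): theta overlapped-by beta ✓
(theta, mu): theta overlapped-by mu ✓
Count: 9.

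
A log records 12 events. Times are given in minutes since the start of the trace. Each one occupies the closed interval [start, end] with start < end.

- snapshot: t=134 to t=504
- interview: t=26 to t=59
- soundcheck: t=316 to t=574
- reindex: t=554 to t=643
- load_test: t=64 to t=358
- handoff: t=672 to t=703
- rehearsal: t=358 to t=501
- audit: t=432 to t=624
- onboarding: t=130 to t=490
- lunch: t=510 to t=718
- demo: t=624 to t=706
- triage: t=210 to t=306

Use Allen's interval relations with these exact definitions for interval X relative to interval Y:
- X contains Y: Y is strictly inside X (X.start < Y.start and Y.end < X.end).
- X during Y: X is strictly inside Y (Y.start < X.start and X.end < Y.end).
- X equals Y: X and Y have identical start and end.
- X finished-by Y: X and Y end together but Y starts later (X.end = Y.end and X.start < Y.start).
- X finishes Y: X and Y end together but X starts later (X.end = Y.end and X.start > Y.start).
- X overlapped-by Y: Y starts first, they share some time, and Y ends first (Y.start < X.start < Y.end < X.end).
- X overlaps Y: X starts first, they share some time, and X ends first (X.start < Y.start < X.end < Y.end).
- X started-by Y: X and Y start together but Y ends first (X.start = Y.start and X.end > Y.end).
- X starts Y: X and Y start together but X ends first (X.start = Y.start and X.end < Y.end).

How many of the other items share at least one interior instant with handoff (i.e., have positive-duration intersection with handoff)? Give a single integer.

Target handoff = [t=672, t=703].
audit [t=432, t=624] → before → no.
demo [t=624, t=706] → contains → counts.
interview [t=26, t=59] → before → no.
load_test [t=64, t=358] → before → no.
lunch [t=510, t=718] → contains → counts.
onboarding [t=130, t=490] → before → no.
rehearsal [t=358, t=501] → before → no.
reindex [t=554, t=643] → before → no.
snapshot [t=134, t=504] → before → no.
soundcheck [t=316, t=574] → before → no.
triage [t=210, t=306] → before → no.
Total: 2.

2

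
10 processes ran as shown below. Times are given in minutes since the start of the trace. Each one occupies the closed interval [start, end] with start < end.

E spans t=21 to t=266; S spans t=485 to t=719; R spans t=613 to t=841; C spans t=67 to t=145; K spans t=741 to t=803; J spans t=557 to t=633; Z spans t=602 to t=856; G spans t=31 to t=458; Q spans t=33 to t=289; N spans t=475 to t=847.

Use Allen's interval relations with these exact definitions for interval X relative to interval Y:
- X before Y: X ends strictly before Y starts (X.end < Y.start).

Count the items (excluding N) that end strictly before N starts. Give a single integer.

Target N = [t=475, t=847].
C [t=67, t=145] → before → counts.
E [t=21, t=266] → before → counts.
G [t=31, t=458] → before → counts.
J [t=557, t=633] → during → no.
K [t=741, t=803] → during → no.
Q [t=33, t=289] → before → counts.
R [t=613, t=841] → during → no.
S [t=485, t=719] → during → no.
Z [t=602, t=856] → overlapped-by → no.
Total: 4.

4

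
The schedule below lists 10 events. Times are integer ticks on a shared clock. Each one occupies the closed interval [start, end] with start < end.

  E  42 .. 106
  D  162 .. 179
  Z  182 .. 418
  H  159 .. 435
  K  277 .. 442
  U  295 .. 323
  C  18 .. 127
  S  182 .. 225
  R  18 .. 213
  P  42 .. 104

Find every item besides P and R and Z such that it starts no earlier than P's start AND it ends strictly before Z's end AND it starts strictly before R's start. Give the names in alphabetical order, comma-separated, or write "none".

Conditions: its start is no earlier than P's start (X.start >= 42) AND its end is strictly before Z's end (X.end < 418) AND its start is strictly before R's start (X.start < 18).
C: start 18 >= 42? ✗; end 127 < 418? ✓; start 18 < 18? ✗ → no.
D: start 162 >= 42? ✓; end 179 < 418? ✓; start 162 < 18? ✗ → no.
E: start 42 >= 42? ✓; end 106 < 418? ✓; start 42 < 18? ✗ → no.
H: start 159 >= 42? ✓; end 435 < 418? ✗; start 159 < 18? ✗ → no.
K: start 277 >= 42? ✓; end 442 < 418? ✗; start 277 < 18? ✗ → no.
S: start 182 >= 42? ✓; end 225 < 418? ✓; start 182 < 18? ✗ → no.
U: start 295 >= 42? ✓; end 323 < 418? ✓; start 295 < 18? ✗ → no.
Result: none.

none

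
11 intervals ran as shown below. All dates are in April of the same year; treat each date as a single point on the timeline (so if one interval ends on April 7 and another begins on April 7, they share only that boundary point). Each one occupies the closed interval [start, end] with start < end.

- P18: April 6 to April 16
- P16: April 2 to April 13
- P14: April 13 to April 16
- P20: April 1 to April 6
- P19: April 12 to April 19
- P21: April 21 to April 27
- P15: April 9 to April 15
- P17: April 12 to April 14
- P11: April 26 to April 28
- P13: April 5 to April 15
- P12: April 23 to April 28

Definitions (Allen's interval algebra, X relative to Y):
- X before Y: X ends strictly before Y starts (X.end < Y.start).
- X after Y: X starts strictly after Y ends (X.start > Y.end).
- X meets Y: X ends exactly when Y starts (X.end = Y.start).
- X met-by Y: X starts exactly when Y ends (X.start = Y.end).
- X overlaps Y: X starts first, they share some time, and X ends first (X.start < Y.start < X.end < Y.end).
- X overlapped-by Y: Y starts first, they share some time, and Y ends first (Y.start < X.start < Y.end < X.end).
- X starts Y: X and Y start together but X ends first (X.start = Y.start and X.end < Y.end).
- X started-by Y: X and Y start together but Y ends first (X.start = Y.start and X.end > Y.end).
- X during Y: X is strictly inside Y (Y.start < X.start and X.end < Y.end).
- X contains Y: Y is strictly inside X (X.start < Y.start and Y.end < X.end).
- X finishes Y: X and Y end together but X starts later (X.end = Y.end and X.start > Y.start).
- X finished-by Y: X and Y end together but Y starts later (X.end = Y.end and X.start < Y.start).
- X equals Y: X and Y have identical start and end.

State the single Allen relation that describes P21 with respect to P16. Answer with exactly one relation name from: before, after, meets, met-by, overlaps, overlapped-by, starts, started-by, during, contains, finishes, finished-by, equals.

P21 = [April 21, April 27]; P16 = [April 2, April 13].
Compare endpoints: P21.start > P16.start, P21.start > P16.end, P21.end > P16.start, P21.end > P16.end.
That pattern is 'after'.

after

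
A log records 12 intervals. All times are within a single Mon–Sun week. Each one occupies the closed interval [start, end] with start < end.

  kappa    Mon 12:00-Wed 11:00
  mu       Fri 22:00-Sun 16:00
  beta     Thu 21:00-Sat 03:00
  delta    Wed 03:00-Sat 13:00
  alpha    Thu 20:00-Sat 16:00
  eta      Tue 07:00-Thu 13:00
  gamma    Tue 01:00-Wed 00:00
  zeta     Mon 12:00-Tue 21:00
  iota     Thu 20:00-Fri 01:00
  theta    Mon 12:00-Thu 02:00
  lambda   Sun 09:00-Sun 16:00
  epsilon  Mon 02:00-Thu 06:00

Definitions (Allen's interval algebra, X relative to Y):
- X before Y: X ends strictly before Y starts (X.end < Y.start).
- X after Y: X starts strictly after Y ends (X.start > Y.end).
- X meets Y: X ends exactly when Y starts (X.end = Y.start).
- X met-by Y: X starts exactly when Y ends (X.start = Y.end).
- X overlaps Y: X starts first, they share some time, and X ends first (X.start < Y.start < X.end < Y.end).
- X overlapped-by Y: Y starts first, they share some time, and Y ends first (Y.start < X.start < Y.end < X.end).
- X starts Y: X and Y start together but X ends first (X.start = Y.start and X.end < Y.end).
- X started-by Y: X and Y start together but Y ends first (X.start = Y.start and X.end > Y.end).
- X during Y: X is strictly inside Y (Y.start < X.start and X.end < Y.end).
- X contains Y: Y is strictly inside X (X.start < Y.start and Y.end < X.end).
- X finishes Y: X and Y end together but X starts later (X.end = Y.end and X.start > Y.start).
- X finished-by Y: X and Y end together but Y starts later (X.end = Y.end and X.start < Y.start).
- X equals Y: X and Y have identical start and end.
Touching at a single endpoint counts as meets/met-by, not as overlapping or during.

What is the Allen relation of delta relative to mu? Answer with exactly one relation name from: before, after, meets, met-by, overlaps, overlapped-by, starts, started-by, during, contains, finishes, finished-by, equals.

overlaps

delta = [Wed 03:00, Sat 13:00]; mu = [Fri 22:00, Sun 16:00].
Compare endpoints: delta.start < mu.start, delta.start < mu.end, delta.end > mu.start, delta.end < mu.end.
That pattern is 'overlaps'.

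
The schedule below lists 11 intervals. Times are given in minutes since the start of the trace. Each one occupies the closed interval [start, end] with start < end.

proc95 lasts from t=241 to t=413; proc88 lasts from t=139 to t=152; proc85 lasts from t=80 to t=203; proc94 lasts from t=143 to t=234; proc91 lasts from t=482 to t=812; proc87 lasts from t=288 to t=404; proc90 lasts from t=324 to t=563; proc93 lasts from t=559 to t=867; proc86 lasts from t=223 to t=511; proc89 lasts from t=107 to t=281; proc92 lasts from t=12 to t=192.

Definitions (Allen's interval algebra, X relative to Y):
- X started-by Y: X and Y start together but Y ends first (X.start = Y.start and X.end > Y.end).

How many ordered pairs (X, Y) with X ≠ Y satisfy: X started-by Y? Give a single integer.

Checking all 110 ordered pairs for relation 'started-by'; matching pairs in alphabetical order:
No pair satisfies it.
Count: 0.

0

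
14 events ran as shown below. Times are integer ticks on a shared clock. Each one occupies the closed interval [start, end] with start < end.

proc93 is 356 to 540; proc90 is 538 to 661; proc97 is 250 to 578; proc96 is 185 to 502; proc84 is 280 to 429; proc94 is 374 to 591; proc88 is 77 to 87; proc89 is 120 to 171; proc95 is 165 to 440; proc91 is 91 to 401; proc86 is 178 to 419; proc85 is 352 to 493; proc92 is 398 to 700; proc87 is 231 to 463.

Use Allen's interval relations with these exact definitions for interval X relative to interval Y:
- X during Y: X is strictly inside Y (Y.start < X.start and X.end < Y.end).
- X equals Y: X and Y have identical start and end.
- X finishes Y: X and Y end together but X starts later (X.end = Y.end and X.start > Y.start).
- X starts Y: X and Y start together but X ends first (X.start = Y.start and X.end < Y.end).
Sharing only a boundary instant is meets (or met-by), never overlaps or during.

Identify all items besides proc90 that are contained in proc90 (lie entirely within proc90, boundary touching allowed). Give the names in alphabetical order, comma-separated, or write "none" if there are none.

none

Target proc90 = [538, 661].
proc84 [280, 429] → before → no.
proc85 [352, 493] → before → no.
proc86 [178, 419] → before → no.
proc87 [231, 463] → before → no.
proc88 [77, 87] → before → no.
proc89 [120, 171] → before → no.
proc91 [91, 401] → before → no.
proc92 [398, 700] → contains → no.
proc93 [356, 540] → overlaps → no.
proc94 [374, 591] → overlaps → no.
proc95 [165, 440] → before → no.
proc96 [185, 502] → before → no.
proc97 [250, 578] → overlaps → no.
Result: none.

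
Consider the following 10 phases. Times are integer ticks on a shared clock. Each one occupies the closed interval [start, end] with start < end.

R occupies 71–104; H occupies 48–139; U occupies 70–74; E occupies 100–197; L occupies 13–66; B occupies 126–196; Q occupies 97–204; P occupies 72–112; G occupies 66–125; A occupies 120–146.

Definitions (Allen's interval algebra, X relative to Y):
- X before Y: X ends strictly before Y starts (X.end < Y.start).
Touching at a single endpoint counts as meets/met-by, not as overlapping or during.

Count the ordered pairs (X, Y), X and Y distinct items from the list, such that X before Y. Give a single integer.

16

Checking all 90 ordered pairs for relation 'before'; matching pairs in alphabetical order:
(G, B): G before B ✓
(L, A): L before A ✓
(L, B): L before B ✓
(L, E): L before E ✓
(L, P): L before P ✓
(L, Q): L before Q ✓
(L, R): L before R ✓
(L, U): L before U ✓
(P, A): P before A ✓
(P, B): P before B ✓
(R, A): R before A ✓
(R, B): R before B ✓
(U, A): U before A ✓
(U, B): U before B ✓
(U, E): U before E ✓
(U, Q): U before Q ✓
Count: 16.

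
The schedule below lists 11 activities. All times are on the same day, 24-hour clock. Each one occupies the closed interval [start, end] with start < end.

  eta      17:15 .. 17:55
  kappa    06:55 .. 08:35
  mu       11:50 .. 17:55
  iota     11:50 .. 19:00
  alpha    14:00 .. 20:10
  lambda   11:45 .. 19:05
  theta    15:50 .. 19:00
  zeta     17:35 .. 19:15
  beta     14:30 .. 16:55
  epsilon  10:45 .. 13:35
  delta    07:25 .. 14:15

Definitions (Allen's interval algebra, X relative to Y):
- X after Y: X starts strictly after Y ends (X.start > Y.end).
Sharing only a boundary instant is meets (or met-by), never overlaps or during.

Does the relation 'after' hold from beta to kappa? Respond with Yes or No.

beta = [14:30, 16:55], kappa = [06:55, 08:35].
Actual relation of beta to kappa: after.
Asked whether 'after' holds → Yes.

Yes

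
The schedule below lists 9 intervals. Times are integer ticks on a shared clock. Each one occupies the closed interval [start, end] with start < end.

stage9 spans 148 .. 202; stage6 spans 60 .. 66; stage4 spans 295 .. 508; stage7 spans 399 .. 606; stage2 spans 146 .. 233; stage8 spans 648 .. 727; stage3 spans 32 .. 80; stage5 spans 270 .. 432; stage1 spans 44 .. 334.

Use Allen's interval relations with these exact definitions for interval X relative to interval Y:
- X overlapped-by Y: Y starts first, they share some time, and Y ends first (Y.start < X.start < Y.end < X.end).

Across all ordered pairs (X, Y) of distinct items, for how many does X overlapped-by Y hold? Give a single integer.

Checking all 72 ordered pairs for relation 'overlapped-by'; matching pairs in alphabetical order:
(stage1, stage3): stage1 overlapped-by stage3 ✓
(stage4, stage1): stage4 overlapped-by stage1 ✓
(stage4, stage5): stage4 overlapped-by stage5 ✓
(stage5, stage1): stage5 overlapped-by stage1 ✓
(stage7, stage4): stage7 overlapped-by stage4 ✓
(stage7, stage5): stage7 overlapped-by stage5 ✓
Count: 6.

6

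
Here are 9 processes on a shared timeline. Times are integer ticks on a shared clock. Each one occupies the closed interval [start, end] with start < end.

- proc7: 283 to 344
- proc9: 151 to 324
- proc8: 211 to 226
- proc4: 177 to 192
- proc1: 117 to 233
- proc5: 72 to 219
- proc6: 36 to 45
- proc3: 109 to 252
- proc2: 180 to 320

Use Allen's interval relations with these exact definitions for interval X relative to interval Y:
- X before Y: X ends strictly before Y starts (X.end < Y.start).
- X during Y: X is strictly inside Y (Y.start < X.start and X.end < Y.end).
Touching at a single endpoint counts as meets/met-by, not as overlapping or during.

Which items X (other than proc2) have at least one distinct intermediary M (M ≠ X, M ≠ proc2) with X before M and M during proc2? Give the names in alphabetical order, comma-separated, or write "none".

Target proc2 = [180, 320].
Intermediaries M with M during proc2: proc8.
Via proc8 — items with X before proc8: proc4, proc6.
Union: proc4, proc6.

proc4, proc6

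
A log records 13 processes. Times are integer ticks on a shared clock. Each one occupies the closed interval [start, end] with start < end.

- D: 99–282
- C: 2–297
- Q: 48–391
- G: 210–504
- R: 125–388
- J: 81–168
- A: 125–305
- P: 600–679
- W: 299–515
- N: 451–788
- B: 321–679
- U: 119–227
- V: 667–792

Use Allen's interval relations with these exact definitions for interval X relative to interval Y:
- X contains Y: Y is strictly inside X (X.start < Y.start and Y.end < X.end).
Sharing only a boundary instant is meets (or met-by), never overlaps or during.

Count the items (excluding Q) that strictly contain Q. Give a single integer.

Target Q = [48, 391].
A [125, 305] → during → no.
B [321, 679] → overlapped-by → no.
C [2, 297] → overlaps → no.
D [99, 282] → during → no.
G [210, 504] → overlapped-by → no.
J [81, 168] → during → no.
N [451, 788] → after → no.
P [600, 679] → after → no.
R [125, 388] → during → no.
U [119, 227] → during → no.
V [667, 792] → after → no.
W [299, 515] → overlapped-by → no.
Total: 0.

0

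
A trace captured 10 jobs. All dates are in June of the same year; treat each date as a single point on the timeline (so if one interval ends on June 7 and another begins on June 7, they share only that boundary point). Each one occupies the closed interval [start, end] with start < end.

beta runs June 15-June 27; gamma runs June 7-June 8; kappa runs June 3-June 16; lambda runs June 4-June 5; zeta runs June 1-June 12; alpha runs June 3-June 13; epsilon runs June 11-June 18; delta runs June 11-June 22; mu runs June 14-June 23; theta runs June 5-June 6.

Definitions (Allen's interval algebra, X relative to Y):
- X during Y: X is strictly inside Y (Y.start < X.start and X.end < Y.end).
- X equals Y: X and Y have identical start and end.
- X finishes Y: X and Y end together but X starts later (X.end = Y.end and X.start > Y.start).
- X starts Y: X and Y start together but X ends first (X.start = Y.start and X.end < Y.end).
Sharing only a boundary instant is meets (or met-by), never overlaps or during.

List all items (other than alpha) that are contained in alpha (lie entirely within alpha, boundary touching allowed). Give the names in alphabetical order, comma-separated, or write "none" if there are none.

gamma, lambda, theta

Target alpha = [June 3, June 13].
beta [June 15, June 27] → after → no.
delta [June 11, June 22] → overlapped-by → no.
epsilon [June 11, June 18] → overlapped-by → no.
gamma [June 7, June 8] → during → yes.
kappa [June 3, June 16] → started-by → no.
lambda [June 4, June 5] → during → yes.
mu [June 14, June 23] → after → no.
theta [June 5, June 6] → during → yes.
zeta [June 1, June 12] → overlaps → no.
Result: gamma, lambda, theta.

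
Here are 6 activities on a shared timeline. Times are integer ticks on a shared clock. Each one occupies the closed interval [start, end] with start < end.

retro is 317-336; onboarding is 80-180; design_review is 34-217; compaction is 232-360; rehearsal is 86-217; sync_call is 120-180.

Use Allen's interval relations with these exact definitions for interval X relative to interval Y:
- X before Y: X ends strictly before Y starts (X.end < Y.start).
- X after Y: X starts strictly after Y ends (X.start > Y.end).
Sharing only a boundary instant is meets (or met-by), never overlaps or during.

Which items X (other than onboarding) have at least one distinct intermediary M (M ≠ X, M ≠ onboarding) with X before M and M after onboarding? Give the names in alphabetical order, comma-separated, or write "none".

Target onboarding = [80, 180].
Intermediaries M with M after onboarding: compaction, retro.
Via compaction — items with X before compaction: design_review, rehearsal, sync_call.
Via retro — items with X before retro: design_review, rehearsal, sync_call.
Union: design_review, rehearsal, sync_call.

design_review, rehearsal, sync_call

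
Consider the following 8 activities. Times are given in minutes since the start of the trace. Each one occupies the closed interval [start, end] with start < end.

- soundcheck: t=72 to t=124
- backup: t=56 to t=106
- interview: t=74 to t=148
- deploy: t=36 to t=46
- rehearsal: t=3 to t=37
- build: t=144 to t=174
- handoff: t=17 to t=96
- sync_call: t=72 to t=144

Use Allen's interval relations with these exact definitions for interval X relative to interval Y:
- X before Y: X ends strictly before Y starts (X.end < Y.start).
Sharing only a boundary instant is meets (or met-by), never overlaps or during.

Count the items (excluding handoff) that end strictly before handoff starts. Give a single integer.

Target handoff = [t=17, t=96].
backup [t=56, t=106] → overlapped-by → no.
build [t=144, t=174] → after → no.
deploy [t=36, t=46] → during → no.
interview [t=74, t=148] → overlapped-by → no.
rehearsal [t=3, t=37] → overlaps → no.
soundcheck [t=72, t=124] → overlapped-by → no.
sync_call [t=72, t=144] → overlapped-by → no.
Total: 0.

0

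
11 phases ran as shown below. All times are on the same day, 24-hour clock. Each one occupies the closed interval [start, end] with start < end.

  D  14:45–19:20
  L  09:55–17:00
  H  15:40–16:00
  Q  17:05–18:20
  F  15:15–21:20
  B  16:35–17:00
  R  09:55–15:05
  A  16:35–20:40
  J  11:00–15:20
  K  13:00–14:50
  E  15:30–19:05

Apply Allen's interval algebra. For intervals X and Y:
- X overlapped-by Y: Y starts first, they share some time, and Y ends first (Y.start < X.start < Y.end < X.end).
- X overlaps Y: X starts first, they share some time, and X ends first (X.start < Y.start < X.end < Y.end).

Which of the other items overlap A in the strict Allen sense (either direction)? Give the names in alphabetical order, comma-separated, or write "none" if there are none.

D, E, L

Target A = [16:35, 20:40].
B [16:35, 17:00] → starts → no.
D [14:45, 19:20] → overlaps → yes.
E [15:30, 19:05] → overlaps → yes.
F [15:15, 21:20] → contains → no.
H [15:40, 16:00] → before → no.
J [11:00, 15:20] → before → no.
K [13:00, 14:50] → before → no.
L [09:55, 17:00] → overlaps → yes.
Q [17:05, 18:20] → during → no.
R [09:55, 15:05] → before → no.
Result: D, E, L.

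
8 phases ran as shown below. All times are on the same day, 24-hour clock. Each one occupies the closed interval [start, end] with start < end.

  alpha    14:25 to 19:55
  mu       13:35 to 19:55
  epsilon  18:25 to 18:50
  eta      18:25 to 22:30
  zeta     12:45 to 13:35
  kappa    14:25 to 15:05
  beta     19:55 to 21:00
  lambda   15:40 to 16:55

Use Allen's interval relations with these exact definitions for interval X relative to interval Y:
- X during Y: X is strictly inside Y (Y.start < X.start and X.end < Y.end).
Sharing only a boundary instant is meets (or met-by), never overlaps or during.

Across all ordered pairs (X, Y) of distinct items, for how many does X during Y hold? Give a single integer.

Checking all 56 ordered pairs for relation 'during'; matching pairs in alphabetical order:
(beta, eta): beta during eta ✓
(epsilon, alpha): epsilon during alpha ✓
(epsilon, mu): epsilon during mu ✓
(kappa, mu): kappa during mu ✓
(lambda, alpha): lambda during alpha ✓
(lambda, mu): lambda during mu ✓
Count: 6.

6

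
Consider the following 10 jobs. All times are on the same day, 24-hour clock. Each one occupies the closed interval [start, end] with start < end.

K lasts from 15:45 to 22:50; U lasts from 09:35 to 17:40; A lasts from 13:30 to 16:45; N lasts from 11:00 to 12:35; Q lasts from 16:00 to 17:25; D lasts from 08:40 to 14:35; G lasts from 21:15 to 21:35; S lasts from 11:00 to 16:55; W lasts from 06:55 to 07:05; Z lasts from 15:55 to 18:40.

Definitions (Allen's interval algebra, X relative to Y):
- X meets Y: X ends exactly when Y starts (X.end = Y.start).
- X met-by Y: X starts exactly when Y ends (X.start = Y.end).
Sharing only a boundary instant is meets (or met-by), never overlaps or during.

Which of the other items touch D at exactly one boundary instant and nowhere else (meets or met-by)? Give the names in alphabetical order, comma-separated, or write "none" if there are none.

none

Target D = [08:40, 14:35].
A [13:30, 16:45] → overlapped-by → no.
G [21:15, 21:35] → after → no.
K [15:45, 22:50] → after → no.
N [11:00, 12:35] → during → no.
Q [16:00, 17:25] → after → no.
S [11:00, 16:55] → overlapped-by → no.
U [09:35, 17:40] → overlapped-by → no.
W [06:55, 07:05] → before → no.
Z [15:55, 18:40] → after → no.
Result: none.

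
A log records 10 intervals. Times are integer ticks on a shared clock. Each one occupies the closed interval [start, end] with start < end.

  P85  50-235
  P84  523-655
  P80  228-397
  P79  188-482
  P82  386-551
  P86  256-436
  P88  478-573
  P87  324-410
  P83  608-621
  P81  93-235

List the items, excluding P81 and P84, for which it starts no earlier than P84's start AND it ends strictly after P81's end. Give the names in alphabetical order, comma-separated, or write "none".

Conditions: its start is no earlier than P84's start (X.start >= 523) AND its end is strictly after P81's end (X.end > 235).
P79: start 188 >= 523? ✗; end 482 > 235? ✓ → no.
P80: start 228 >= 523? ✗; end 397 > 235? ✓ → no.
P82: start 386 >= 523? ✗; end 551 > 235? ✓ → no.
P83: start 608 >= 523? ✓; end 621 > 235? ✓ → yes.
P85: start 50 >= 523? ✗; end 235 > 235? ✗ → no.
P86: start 256 >= 523? ✗; end 436 > 235? ✓ → no.
P87: start 324 >= 523? ✗; end 410 > 235? ✓ → no.
P88: start 478 >= 523? ✗; end 573 > 235? ✓ → no.
Result: P83.

P83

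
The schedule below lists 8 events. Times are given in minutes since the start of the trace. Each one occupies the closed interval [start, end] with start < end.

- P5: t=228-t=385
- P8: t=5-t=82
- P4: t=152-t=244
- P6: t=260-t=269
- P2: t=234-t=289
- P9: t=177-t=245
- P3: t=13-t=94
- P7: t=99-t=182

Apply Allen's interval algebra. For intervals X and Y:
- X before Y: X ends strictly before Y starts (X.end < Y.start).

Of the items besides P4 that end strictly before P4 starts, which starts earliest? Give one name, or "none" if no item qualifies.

Target P4 = [t=152, t=244].
P2 [t=234, t=289] → overlapped-by → excluded.
P3 [t=13, t=94] → before → candidate.
P5 [t=228, t=385] → overlapped-by → excluded.
P6 [t=260, t=269] → after → excluded.
P7 [t=99, t=182] → overlaps → excluded.
P8 [t=5, t=82] → before → candidate.
P9 [t=177, t=245] → overlapped-by → excluded.
Among candidates, earliest start is t=5 → P8.

P8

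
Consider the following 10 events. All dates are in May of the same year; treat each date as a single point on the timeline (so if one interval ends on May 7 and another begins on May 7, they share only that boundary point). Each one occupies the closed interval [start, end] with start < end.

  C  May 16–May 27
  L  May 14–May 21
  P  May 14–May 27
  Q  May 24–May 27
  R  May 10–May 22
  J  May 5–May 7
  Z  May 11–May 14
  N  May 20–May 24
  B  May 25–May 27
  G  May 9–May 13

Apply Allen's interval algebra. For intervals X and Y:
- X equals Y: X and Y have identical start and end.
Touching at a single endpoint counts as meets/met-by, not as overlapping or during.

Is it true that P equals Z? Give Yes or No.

P = [May 14, May 27], Z = [May 11, May 14].
Actual relation of P to Z: met-by.
Asked whether 'equals' holds → No.

No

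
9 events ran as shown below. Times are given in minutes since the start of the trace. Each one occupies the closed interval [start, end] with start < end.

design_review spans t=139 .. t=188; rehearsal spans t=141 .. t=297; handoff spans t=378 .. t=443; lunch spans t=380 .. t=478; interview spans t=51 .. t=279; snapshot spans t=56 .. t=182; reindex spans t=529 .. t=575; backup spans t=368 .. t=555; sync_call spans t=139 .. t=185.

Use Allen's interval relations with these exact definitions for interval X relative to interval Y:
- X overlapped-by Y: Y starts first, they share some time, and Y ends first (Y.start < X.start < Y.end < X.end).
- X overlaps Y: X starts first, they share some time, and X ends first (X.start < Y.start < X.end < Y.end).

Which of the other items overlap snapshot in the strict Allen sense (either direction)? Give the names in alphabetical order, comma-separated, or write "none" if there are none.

design_review, rehearsal, sync_call

Target snapshot = [t=56, t=182].
backup [t=368, t=555] → after → no.
design_review [t=139, t=188] → overlapped-by → yes.
handoff [t=378, t=443] → after → no.
interview [t=51, t=279] → contains → no.
lunch [t=380, t=478] → after → no.
rehearsal [t=141, t=297] → overlapped-by → yes.
reindex [t=529, t=575] → after → no.
sync_call [t=139, t=185] → overlapped-by → yes.
Result: design_review, rehearsal, sync_call.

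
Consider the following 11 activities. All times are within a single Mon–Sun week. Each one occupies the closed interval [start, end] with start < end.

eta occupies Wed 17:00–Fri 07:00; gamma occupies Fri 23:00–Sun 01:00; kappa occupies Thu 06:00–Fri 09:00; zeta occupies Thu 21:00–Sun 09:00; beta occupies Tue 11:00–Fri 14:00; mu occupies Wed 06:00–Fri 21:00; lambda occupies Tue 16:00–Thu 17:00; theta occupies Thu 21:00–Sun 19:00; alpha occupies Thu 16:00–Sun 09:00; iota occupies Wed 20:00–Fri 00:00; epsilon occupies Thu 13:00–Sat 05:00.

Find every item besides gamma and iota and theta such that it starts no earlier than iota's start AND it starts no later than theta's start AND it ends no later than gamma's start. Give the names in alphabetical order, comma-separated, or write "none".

Conditions: its start is no earlier than iota's start (X.start >= Wed 20:00) AND its start is no later than theta's start (X.start <= Thu 21:00) AND its end is no later than gamma's start (X.end <= Fri 23:00).
alpha: start Thu 16:00 >= Wed 20:00? ✓; start Thu 16:00 <= Thu 21:00? ✓; end Sun 09:00 <= Fri 23:00? ✗ → no.
beta: start Tue 11:00 >= Wed 20:00? ✗; start Tue 11:00 <= Thu 21:00? ✓; end Fri 14:00 <= Fri 23:00? ✓ → no.
epsilon: start Thu 13:00 >= Wed 20:00? ✓; start Thu 13:00 <= Thu 21:00? ✓; end Sat 05:00 <= Fri 23:00? ✗ → no.
eta: start Wed 17:00 >= Wed 20:00? ✗; start Wed 17:00 <= Thu 21:00? ✓; end Fri 07:00 <= Fri 23:00? ✓ → no.
kappa: start Thu 06:00 >= Wed 20:00? ✓; start Thu 06:00 <= Thu 21:00? ✓; end Fri 09:00 <= Fri 23:00? ✓ → yes.
lambda: start Tue 16:00 >= Wed 20:00? ✗; start Tue 16:00 <= Thu 21:00? ✓; end Thu 17:00 <= Fri 23:00? ✓ → no.
mu: start Wed 06:00 >= Wed 20:00? ✗; start Wed 06:00 <= Thu 21:00? ✓; end Fri 21:00 <= Fri 23:00? ✓ → no.
zeta: start Thu 21:00 >= Wed 20:00? ✓; start Thu 21:00 <= Thu 21:00? ✓; end Sun 09:00 <= Fri 23:00? ✗ → no.
Result: kappa.

kappa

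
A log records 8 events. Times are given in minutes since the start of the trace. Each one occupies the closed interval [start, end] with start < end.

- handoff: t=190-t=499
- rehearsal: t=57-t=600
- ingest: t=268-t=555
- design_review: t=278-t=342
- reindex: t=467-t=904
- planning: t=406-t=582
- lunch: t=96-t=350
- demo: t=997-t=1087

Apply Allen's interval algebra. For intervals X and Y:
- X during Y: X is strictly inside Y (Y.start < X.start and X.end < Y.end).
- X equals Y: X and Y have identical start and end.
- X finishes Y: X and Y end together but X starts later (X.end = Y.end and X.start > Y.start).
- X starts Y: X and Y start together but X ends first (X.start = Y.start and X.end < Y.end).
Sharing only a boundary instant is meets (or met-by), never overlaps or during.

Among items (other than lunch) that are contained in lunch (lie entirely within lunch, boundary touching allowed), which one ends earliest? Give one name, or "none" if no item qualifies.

design_review

Target lunch = [t=96, t=350].
demo [t=997, t=1087] → after → excluded.
design_review [t=278, t=342] → during → candidate.
handoff [t=190, t=499] → overlapped-by → excluded.
ingest [t=268, t=555] → overlapped-by → excluded.
planning [t=406, t=582] → after → excluded.
rehearsal [t=57, t=600] → contains → excluded.
reindex [t=467, t=904] → after → excluded.
Among candidates, earliest end is t=342 → design_review.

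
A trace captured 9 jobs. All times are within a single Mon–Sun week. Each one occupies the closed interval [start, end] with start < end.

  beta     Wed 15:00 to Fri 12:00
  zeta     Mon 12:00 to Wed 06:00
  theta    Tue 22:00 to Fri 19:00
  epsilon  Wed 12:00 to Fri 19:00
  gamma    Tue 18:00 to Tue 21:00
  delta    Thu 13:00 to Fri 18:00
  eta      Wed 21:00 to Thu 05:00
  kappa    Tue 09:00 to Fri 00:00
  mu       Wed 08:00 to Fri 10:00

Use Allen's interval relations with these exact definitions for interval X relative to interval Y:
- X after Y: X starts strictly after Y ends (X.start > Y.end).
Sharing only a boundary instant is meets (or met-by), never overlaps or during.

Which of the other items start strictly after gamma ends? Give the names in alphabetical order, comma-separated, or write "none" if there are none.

Target gamma = [Tue 18:00, Tue 21:00].
beta [Wed 15:00, Fri 12:00] → after → yes.
delta [Thu 13:00, Fri 18:00] → after → yes.
epsilon [Wed 12:00, Fri 19:00] → after → yes.
eta [Wed 21:00, Thu 05:00] → after → yes.
kappa [Tue 09:00, Fri 00:00] → contains → no.
mu [Wed 08:00, Fri 10:00] → after → yes.
theta [Tue 22:00, Fri 19:00] → after → yes.
zeta [Mon 12:00, Wed 06:00] → contains → no.
Result: beta, delta, epsilon, eta, mu, theta.

beta, delta, epsilon, eta, mu, theta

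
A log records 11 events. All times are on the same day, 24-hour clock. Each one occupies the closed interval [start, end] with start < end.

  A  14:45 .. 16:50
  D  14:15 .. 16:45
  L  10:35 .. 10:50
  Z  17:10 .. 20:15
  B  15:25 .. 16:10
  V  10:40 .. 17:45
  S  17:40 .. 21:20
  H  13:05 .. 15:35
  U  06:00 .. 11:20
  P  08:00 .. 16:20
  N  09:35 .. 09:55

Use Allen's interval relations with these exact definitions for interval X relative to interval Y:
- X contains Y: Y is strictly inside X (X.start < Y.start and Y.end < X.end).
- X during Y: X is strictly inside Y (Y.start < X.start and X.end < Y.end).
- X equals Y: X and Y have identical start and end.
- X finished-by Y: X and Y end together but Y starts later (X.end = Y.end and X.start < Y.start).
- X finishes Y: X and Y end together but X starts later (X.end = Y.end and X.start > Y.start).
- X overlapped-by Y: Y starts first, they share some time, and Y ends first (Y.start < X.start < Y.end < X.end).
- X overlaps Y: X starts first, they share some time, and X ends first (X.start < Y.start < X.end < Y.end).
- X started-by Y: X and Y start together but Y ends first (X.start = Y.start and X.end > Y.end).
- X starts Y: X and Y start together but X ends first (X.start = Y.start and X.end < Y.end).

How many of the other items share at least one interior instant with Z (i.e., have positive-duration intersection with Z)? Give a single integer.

2

Target Z = [17:10, 20:15].
A [14:45, 16:50] → before → no.
B [15:25, 16:10] → before → no.
D [14:15, 16:45] → before → no.
H [13:05, 15:35] → before → no.
L [10:35, 10:50] → before → no.
N [09:35, 09:55] → before → no.
P [08:00, 16:20] → before → no.
S [17:40, 21:20] → overlapped-by → counts.
U [06:00, 11:20] → before → no.
V [10:40, 17:45] → overlaps → counts.
Total: 2.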